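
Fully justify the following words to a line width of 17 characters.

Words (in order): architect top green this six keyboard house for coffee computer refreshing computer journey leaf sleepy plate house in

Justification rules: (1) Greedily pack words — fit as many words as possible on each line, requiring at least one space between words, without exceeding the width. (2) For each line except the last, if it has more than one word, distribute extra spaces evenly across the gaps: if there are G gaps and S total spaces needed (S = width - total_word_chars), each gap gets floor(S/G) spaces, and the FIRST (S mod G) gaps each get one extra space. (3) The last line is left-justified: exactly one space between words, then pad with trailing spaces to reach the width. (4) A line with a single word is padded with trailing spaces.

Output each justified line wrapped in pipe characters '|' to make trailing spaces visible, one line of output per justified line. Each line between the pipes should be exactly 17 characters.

Line 1: ['architect', 'top'] (min_width=13, slack=4)
Line 2: ['green', 'this', 'six'] (min_width=14, slack=3)
Line 3: ['keyboard', 'house'] (min_width=14, slack=3)
Line 4: ['for', 'coffee'] (min_width=10, slack=7)
Line 5: ['computer'] (min_width=8, slack=9)
Line 6: ['refreshing'] (min_width=10, slack=7)
Line 7: ['computer', 'journey'] (min_width=16, slack=1)
Line 8: ['leaf', 'sleepy', 'plate'] (min_width=17, slack=0)
Line 9: ['house', 'in'] (min_width=8, slack=9)

Answer: |architect     top|
|green   this  six|
|keyboard    house|
|for        coffee|
|computer         |
|refreshing       |
|computer  journey|
|leaf sleepy plate|
|house in         |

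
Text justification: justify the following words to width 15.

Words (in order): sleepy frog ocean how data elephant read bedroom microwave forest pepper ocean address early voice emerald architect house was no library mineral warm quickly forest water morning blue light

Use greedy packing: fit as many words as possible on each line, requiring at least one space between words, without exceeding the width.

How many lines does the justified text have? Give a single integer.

Line 1: ['sleepy', 'frog'] (min_width=11, slack=4)
Line 2: ['ocean', 'how', 'data'] (min_width=14, slack=1)
Line 3: ['elephant', 'read'] (min_width=13, slack=2)
Line 4: ['bedroom'] (min_width=7, slack=8)
Line 5: ['microwave'] (min_width=9, slack=6)
Line 6: ['forest', 'pepper'] (min_width=13, slack=2)
Line 7: ['ocean', 'address'] (min_width=13, slack=2)
Line 8: ['early', 'voice'] (min_width=11, slack=4)
Line 9: ['emerald'] (min_width=7, slack=8)
Line 10: ['architect', 'house'] (min_width=15, slack=0)
Line 11: ['was', 'no', 'library'] (min_width=14, slack=1)
Line 12: ['mineral', 'warm'] (min_width=12, slack=3)
Line 13: ['quickly', 'forest'] (min_width=14, slack=1)
Line 14: ['water', 'morning'] (min_width=13, slack=2)
Line 15: ['blue', 'light'] (min_width=10, slack=5)
Total lines: 15

Answer: 15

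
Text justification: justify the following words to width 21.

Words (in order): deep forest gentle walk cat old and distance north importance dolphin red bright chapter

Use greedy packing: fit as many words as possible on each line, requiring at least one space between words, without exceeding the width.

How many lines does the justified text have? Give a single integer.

Answer: 5

Derivation:
Line 1: ['deep', 'forest', 'gentle'] (min_width=18, slack=3)
Line 2: ['walk', 'cat', 'old', 'and'] (min_width=16, slack=5)
Line 3: ['distance', 'north'] (min_width=14, slack=7)
Line 4: ['importance', 'dolphin'] (min_width=18, slack=3)
Line 5: ['red', 'bright', 'chapter'] (min_width=18, slack=3)
Total lines: 5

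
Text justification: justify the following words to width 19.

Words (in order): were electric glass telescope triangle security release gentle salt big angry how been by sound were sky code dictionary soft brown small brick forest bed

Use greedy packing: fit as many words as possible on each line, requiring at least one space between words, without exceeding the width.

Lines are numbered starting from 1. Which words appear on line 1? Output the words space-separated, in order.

Line 1: ['were', 'electric', 'glass'] (min_width=19, slack=0)
Line 2: ['telescope', 'triangle'] (min_width=18, slack=1)
Line 3: ['security', 'release'] (min_width=16, slack=3)
Line 4: ['gentle', 'salt', 'big'] (min_width=15, slack=4)
Line 5: ['angry', 'how', 'been', 'by'] (min_width=17, slack=2)
Line 6: ['sound', 'were', 'sky', 'code'] (min_width=19, slack=0)
Line 7: ['dictionary', 'soft'] (min_width=15, slack=4)
Line 8: ['brown', 'small', 'brick'] (min_width=17, slack=2)
Line 9: ['forest', 'bed'] (min_width=10, slack=9)

Answer: were electric glass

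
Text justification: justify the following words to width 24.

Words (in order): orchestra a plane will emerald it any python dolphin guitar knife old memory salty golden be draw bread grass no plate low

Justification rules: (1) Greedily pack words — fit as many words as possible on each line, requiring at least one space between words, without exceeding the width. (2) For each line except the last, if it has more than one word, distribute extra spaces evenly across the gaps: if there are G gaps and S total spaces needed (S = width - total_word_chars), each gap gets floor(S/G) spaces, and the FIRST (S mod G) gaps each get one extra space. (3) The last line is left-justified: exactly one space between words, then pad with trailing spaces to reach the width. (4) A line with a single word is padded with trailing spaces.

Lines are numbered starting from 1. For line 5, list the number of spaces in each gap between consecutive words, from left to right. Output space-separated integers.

Line 1: ['orchestra', 'a', 'plane', 'will'] (min_width=22, slack=2)
Line 2: ['emerald', 'it', 'any', 'python'] (min_width=21, slack=3)
Line 3: ['dolphin', 'guitar', 'knife', 'old'] (min_width=24, slack=0)
Line 4: ['memory', 'salty', 'golden', 'be'] (min_width=22, slack=2)
Line 5: ['draw', 'bread', 'grass', 'no'] (min_width=19, slack=5)
Line 6: ['plate', 'low'] (min_width=9, slack=15)

Answer: 3 3 2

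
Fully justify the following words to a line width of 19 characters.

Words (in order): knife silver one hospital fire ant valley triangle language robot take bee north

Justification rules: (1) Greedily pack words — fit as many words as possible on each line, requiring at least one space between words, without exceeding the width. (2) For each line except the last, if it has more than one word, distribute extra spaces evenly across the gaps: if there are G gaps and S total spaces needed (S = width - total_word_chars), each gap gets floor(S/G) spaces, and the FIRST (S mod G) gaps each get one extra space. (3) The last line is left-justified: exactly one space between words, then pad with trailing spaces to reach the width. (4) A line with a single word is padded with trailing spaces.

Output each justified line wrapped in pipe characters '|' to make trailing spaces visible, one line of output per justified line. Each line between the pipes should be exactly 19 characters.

Answer: |knife   silver  one|
|hospital  fire  ant|
|valley     triangle|
|language robot take|
|bee north          |

Derivation:
Line 1: ['knife', 'silver', 'one'] (min_width=16, slack=3)
Line 2: ['hospital', 'fire', 'ant'] (min_width=17, slack=2)
Line 3: ['valley', 'triangle'] (min_width=15, slack=4)
Line 4: ['language', 'robot', 'take'] (min_width=19, slack=0)
Line 5: ['bee', 'north'] (min_width=9, slack=10)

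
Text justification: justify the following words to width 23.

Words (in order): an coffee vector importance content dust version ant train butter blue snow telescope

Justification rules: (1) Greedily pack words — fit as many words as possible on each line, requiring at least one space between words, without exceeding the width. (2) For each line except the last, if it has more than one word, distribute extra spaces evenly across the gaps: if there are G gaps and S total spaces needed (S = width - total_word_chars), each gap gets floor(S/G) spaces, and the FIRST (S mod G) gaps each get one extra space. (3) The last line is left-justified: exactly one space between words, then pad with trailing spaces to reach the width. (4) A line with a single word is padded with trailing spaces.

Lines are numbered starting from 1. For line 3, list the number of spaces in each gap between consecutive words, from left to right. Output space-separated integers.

Line 1: ['an', 'coffee', 'vector'] (min_width=16, slack=7)
Line 2: ['importance', 'content', 'dust'] (min_width=23, slack=0)
Line 3: ['version', 'ant', 'train'] (min_width=17, slack=6)
Line 4: ['butter', 'blue', 'snow'] (min_width=16, slack=7)
Line 5: ['telescope'] (min_width=9, slack=14)

Answer: 4 4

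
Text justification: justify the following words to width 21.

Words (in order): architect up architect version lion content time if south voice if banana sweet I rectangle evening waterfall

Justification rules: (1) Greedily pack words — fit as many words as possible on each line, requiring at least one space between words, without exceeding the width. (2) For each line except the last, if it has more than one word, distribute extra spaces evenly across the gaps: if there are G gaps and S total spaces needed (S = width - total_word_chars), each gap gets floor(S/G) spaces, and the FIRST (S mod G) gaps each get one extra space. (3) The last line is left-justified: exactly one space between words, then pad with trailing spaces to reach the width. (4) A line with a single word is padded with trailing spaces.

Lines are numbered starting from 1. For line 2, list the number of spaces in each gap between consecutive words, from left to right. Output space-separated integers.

Line 1: ['architect', 'up'] (min_width=12, slack=9)
Line 2: ['architect', 'version'] (min_width=17, slack=4)
Line 3: ['lion', 'content', 'time', 'if'] (min_width=20, slack=1)
Line 4: ['south', 'voice', 'if', 'banana'] (min_width=21, slack=0)
Line 5: ['sweet', 'I', 'rectangle'] (min_width=17, slack=4)
Line 6: ['evening', 'waterfall'] (min_width=17, slack=4)

Answer: 5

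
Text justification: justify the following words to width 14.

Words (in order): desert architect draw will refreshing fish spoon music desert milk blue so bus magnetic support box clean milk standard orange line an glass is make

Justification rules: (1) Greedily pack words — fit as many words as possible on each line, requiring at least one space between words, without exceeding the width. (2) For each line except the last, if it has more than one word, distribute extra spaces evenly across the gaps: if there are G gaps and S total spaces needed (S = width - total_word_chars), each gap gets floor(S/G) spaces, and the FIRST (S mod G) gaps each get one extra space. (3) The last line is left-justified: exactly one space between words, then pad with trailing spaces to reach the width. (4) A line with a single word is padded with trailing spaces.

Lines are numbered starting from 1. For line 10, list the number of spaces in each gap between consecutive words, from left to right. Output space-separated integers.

Line 1: ['desert'] (min_width=6, slack=8)
Line 2: ['architect', 'draw'] (min_width=14, slack=0)
Line 3: ['will'] (min_width=4, slack=10)
Line 4: ['refreshing'] (min_width=10, slack=4)
Line 5: ['fish', 'spoon'] (min_width=10, slack=4)
Line 6: ['music', 'desert'] (min_width=12, slack=2)
Line 7: ['milk', 'blue', 'so'] (min_width=12, slack=2)
Line 8: ['bus', 'magnetic'] (min_width=12, slack=2)
Line 9: ['support', 'box'] (min_width=11, slack=3)
Line 10: ['clean', 'milk'] (min_width=10, slack=4)
Line 11: ['standard'] (min_width=8, slack=6)
Line 12: ['orange', 'line', 'an'] (min_width=14, slack=0)
Line 13: ['glass', 'is', 'make'] (min_width=13, slack=1)

Answer: 5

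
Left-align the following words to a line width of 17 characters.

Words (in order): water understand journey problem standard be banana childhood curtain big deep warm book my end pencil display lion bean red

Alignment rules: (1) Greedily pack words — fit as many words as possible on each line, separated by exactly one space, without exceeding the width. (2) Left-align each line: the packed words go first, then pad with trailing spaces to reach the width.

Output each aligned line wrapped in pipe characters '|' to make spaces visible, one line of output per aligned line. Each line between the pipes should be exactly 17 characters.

Answer: |water understand |
|journey problem  |
|standard be      |
|banana childhood |
|curtain big deep |
|warm book my end |
|pencil display   |
|lion bean red    |

Derivation:
Line 1: ['water', 'understand'] (min_width=16, slack=1)
Line 2: ['journey', 'problem'] (min_width=15, slack=2)
Line 3: ['standard', 'be'] (min_width=11, slack=6)
Line 4: ['banana', 'childhood'] (min_width=16, slack=1)
Line 5: ['curtain', 'big', 'deep'] (min_width=16, slack=1)
Line 6: ['warm', 'book', 'my', 'end'] (min_width=16, slack=1)
Line 7: ['pencil', 'display'] (min_width=14, slack=3)
Line 8: ['lion', 'bean', 'red'] (min_width=13, slack=4)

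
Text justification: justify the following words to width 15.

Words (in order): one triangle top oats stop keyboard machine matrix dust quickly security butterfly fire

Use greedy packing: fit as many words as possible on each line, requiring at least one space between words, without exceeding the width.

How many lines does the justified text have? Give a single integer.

Line 1: ['one', 'triangle'] (min_width=12, slack=3)
Line 2: ['top', 'oats', 'stop'] (min_width=13, slack=2)
Line 3: ['keyboard'] (min_width=8, slack=7)
Line 4: ['machine', 'matrix'] (min_width=14, slack=1)
Line 5: ['dust', 'quickly'] (min_width=12, slack=3)
Line 6: ['security'] (min_width=8, slack=7)
Line 7: ['butterfly', 'fire'] (min_width=14, slack=1)
Total lines: 7

Answer: 7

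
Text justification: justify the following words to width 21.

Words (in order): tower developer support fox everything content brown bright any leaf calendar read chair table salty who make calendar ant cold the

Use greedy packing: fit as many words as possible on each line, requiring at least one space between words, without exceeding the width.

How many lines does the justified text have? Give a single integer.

Line 1: ['tower', 'developer'] (min_width=15, slack=6)
Line 2: ['support', 'fox'] (min_width=11, slack=10)
Line 3: ['everything', 'content'] (min_width=18, slack=3)
Line 4: ['brown', 'bright', 'any', 'leaf'] (min_width=21, slack=0)
Line 5: ['calendar', 'read', 'chair'] (min_width=19, slack=2)
Line 6: ['table', 'salty', 'who', 'make'] (min_width=20, slack=1)
Line 7: ['calendar', 'ant', 'cold', 'the'] (min_width=21, slack=0)
Total lines: 7

Answer: 7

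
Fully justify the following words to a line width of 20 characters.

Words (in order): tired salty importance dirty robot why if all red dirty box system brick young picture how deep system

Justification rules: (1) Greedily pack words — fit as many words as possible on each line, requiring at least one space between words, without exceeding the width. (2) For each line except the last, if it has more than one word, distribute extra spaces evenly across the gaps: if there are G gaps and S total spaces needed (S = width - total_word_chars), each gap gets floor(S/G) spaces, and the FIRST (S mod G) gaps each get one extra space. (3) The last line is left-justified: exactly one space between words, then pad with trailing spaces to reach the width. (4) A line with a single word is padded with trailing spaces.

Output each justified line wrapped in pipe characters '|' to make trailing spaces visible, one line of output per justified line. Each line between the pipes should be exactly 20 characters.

Line 1: ['tired', 'salty'] (min_width=11, slack=9)
Line 2: ['importance', 'dirty'] (min_width=16, slack=4)
Line 3: ['robot', 'why', 'if', 'all', 'red'] (min_width=20, slack=0)
Line 4: ['dirty', 'box', 'system'] (min_width=16, slack=4)
Line 5: ['brick', 'young', 'picture'] (min_width=19, slack=1)
Line 6: ['how', 'deep', 'system'] (min_width=15, slack=5)

Answer: |tired          salty|
|importance     dirty|
|robot why if all red|
|dirty   box   system|
|brick  young picture|
|how deep system     |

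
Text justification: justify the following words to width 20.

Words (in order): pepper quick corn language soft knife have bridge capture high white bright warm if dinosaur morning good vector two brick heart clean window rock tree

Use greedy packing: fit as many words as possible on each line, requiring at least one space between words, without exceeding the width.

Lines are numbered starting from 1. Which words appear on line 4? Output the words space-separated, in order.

Answer: high white bright

Derivation:
Line 1: ['pepper', 'quick', 'corn'] (min_width=17, slack=3)
Line 2: ['language', 'soft', 'knife'] (min_width=19, slack=1)
Line 3: ['have', 'bridge', 'capture'] (min_width=19, slack=1)
Line 4: ['high', 'white', 'bright'] (min_width=17, slack=3)
Line 5: ['warm', 'if', 'dinosaur'] (min_width=16, slack=4)
Line 6: ['morning', 'good', 'vector'] (min_width=19, slack=1)
Line 7: ['two', 'brick', 'heart'] (min_width=15, slack=5)
Line 8: ['clean', 'window', 'rock'] (min_width=17, slack=3)
Line 9: ['tree'] (min_width=4, slack=16)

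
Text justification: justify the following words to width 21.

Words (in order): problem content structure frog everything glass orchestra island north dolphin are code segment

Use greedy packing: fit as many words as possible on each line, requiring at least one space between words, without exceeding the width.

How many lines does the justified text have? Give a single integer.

Line 1: ['problem', 'content'] (min_width=15, slack=6)
Line 2: ['structure', 'frog'] (min_width=14, slack=7)
Line 3: ['everything', 'glass'] (min_width=16, slack=5)
Line 4: ['orchestra', 'island'] (min_width=16, slack=5)
Line 5: ['north', 'dolphin', 'are'] (min_width=17, slack=4)
Line 6: ['code', 'segment'] (min_width=12, slack=9)
Total lines: 6

Answer: 6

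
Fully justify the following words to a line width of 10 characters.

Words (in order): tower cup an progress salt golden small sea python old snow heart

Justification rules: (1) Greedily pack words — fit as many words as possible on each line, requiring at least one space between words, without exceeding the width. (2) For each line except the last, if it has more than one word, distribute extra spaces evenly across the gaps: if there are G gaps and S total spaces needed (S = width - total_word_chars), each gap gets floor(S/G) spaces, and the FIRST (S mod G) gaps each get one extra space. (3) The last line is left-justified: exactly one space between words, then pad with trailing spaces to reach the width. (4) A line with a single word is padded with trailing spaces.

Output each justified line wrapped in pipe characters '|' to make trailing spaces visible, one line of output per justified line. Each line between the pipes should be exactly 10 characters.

Line 1: ['tower', 'cup'] (min_width=9, slack=1)
Line 2: ['an'] (min_width=2, slack=8)
Line 3: ['progress'] (min_width=8, slack=2)
Line 4: ['salt'] (min_width=4, slack=6)
Line 5: ['golden'] (min_width=6, slack=4)
Line 6: ['small', 'sea'] (min_width=9, slack=1)
Line 7: ['python', 'old'] (min_width=10, slack=0)
Line 8: ['snow', 'heart'] (min_width=10, slack=0)

Answer: |tower  cup|
|an        |
|progress  |
|salt      |
|golden    |
|small  sea|
|python old|
|snow heart|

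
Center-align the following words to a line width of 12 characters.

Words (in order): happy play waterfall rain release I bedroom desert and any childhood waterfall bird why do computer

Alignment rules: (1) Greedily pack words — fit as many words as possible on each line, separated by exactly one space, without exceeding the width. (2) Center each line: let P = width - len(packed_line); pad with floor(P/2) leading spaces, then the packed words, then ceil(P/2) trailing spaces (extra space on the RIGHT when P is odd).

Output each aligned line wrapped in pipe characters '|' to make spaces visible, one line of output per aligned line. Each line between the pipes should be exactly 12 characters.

Answer: | happy play |
| waterfall  |
|rain release|
| I bedroom  |
| desert and |
|    any     |
| childhood  |
| waterfall  |
|bird why do |
|  computer  |

Derivation:
Line 1: ['happy', 'play'] (min_width=10, slack=2)
Line 2: ['waterfall'] (min_width=9, slack=3)
Line 3: ['rain', 'release'] (min_width=12, slack=0)
Line 4: ['I', 'bedroom'] (min_width=9, slack=3)
Line 5: ['desert', 'and'] (min_width=10, slack=2)
Line 6: ['any'] (min_width=3, slack=9)
Line 7: ['childhood'] (min_width=9, slack=3)
Line 8: ['waterfall'] (min_width=9, slack=3)
Line 9: ['bird', 'why', 'do'] (min_width=11, slack=1)
Line 10: ['computer'] (min_width=8, slack=4)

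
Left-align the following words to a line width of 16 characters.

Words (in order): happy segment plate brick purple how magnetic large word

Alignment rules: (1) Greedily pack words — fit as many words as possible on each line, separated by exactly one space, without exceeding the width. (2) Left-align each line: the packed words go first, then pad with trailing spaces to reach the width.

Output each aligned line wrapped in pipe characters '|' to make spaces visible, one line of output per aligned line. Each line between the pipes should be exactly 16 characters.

Answer: |happy segment   |
|plate brick     |
|purple how      |
|magnetic large  |
|word            |

Derivation:
Line 1: ['happy', 'segment'] (min_width=13, slack=3)
Line 2: ['plate', 'brick'] (min_width=11, slack=5)
Line 3: ['purple', 'how'] (min_width=10, slack=6)
Line 4: ['magnetic', 'large'] (min_width=14, slack=2)
Line 5: ['word'] (min_width=4, slack=12)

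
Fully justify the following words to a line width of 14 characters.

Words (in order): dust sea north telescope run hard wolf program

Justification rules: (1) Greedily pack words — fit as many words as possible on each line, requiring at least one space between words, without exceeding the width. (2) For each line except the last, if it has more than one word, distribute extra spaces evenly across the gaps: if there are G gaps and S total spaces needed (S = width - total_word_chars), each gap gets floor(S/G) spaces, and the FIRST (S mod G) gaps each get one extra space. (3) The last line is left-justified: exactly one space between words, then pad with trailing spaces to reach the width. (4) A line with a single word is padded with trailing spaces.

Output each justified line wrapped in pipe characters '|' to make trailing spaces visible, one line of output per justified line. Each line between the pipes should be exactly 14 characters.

Line 1: ['dust', 'sea', 'north'] (min_width=14, slack=0)
Line 2: ['telescope', 'run'] (min_width=13, slack=1)
Line 3: ['hard', 'wolf'] (min_width=9, slack=5)
Line 4: ['program'] (min_width=7, slack=7)

Answer: |dust sea north|
|telescope  run|
|hard      wolf|
|program       |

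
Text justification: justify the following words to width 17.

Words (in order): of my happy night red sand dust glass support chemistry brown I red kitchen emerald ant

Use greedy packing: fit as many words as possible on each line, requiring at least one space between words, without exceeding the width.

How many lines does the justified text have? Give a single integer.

Answer: 6

Derivation:
Line 1: ['of', 'my', 'happy', 'night'] (min_width=17, slack=0)
Line 2: ['red', 'sand', 'dust'] (min_width=13, slack=4)
Line 3: ['glass', 'support'] (min_width=13, slack=4)
Line 4: ['chemistry', 'brown', 'I'] (min_width=17, slack=0)
Line 5: ['red', 'kitchen'] (min_width=11, slack=6)
Line 6: ['emerald', 'ant'] (min_width=11, slack=6)
Total lines: 6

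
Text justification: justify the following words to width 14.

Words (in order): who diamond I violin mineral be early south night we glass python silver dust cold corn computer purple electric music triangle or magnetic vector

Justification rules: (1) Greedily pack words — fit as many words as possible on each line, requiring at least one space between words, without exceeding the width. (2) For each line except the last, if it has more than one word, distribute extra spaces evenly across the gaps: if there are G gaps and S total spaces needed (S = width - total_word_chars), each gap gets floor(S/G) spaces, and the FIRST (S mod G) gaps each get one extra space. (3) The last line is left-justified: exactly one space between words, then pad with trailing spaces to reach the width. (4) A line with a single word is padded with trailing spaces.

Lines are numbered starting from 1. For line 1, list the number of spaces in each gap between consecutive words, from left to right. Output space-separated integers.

Line 1: ['who', 'diamond', 'I'] (min_width=13, slack=1)
Line 2: ['violin', 'mineral'] (min_width=14, slack=0)
Line 3: ['be', 'early', 'south'] (min_width=14, slack=0)
Line 4: ['night', 'we', 'glass'] (min_width=14, slack=0)
Line 5: ['python', 'silver'] (min_width=13, slack=1)
Line 6: ['dust', 'cold', 'corn'] (min_width=14, slack=0)
Line 7: ['computer'] (min_width=8, slack=6)
Line 8: ['purple'] (min_width=6, slack=8)
Line 9: ['electric', 'music'] (min_width=14, slack=0)
Line 10: ['triangle', 'or'] (min_width=11, slack=3)
Line 11: ['magnetic'] (min_width=8, slack=6)
Line 12: ['vector'] (min_width=6, slack=8)

Answer: 2 1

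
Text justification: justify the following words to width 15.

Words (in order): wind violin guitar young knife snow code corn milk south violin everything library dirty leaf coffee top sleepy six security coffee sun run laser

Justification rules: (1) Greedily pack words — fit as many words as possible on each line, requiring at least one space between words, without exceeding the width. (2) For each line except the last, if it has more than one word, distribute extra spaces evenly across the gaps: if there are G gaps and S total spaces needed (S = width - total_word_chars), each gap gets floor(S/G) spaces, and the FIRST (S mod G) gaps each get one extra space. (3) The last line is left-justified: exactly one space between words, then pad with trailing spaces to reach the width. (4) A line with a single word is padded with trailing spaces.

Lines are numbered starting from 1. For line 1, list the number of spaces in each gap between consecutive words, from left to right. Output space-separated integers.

Line 1: ['wind', 'violin'] (min_width=11, slack=4)
Line 2: ['guitar', 'young'] (min_width=12, slack=3)
Line 3: ['knife', 'snow', 'code'] (min_width=15, slack=0)
Line 4: ['corn', 'milk', 'south'] (min_width=15, slack=0)
Line 5: ['violin'] (min_width=6, slack=9)
Line 6: ['everything'] (min_width=10, slack=5)
Line 7: ['library', 'dirty'] (min_width=13, slack=2)
Line 8: ['leaf', 'coffee', 'top'] (min_width=15, slack=0)
Line 9: ['sleepy', 'six'] (min_width=10, slack=5)
Line 10: ['security', 'coffee'] (min_width=15, slack=0)
Line 11: ['sun', 'run', 'laser'] (min_width=13, slack=2)

Answer: 5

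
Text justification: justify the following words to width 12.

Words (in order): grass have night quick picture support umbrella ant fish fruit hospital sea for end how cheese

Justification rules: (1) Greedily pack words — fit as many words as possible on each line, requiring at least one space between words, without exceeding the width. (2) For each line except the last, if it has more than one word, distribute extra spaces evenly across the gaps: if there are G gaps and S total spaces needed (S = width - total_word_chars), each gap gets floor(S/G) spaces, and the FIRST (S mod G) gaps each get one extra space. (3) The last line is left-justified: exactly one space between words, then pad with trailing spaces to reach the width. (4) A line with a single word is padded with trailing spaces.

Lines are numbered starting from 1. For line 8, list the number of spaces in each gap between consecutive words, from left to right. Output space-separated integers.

Answer: 2 1

Derivation:
Line 1: ['grass', 'have'] (min_width=10, slack=2)
Line 2: ['night', 'quick'] (min_width=11, slack=1)
Line 3: ['picture'] (min_width=7, slack=5)
Line 4: ['support'] (min_width=7, slack=5)
Line 5: ['umbrella', 'ant'] (min_width=12, slack=0)
Line 6: ['fish', 'fruit'] (min_width=10, slack=2)
Line 7: ['hospital', 'sea'] (min_width=12, slack=0)
Line 8: ['for', 'end', 'how'] (min_width=11, slack=1)
Line 9: ['cheese'] (min_width=6, slack=6)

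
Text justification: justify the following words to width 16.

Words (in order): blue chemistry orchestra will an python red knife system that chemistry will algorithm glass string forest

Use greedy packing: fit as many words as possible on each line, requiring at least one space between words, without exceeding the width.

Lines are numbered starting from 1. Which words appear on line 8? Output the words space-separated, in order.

Line 1: ['blue', 'chemistry'] (min_width=14, slack=2)
Line 2: ['orchestra', 'will'] (min_width=14, slack=2)
Line 3: ['an', 'python', 'red'] (min_width=13, slack=3)
Line 4: ['knife', 'system'] (min_width=12, slack=4)
Line 5: ['that', 'chemistry'] (min_width=14, slack=2)
Line 6: ['will', 'algorithm'] (min_width=14, slack=2)
Line 7: ['glass', 'string'] (min_width=12, slack=4)
Line 8: ['forest'] (min_width=6, slack=10)

Answer: forest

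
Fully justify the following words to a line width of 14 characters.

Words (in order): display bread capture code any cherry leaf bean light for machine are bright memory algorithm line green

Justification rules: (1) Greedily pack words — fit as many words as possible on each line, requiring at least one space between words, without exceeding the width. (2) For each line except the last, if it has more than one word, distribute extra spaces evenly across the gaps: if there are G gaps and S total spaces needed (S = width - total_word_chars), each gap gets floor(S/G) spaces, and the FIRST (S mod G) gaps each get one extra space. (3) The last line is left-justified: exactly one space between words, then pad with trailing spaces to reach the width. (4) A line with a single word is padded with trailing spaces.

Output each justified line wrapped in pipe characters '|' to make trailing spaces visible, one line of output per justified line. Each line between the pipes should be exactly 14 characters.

Line 1: ['display', 'bread'] (min_width=13, slack=1)
Line 2: ['capture', 'code'] (min_width=12, slack=2)
Line 3: ['any', 'cherry'] (min_width=10, slack=4)
Line 4: ['leaf', 'bean'] (min_width=9, slack=5)
Line 5: ['light', 'for'] (min_width=9, slack=5)
Line 6: ['machine', 'are'] (min_width=11, slack=3)
Line 7: ['bright', 'memory'] (min_width=13, slack=1)
Line 8: ['algorithm', 'line'] (min_width=14, slack=0)
Line 9: ['green'] (min_width=5, slack=9)

Answer: |display  bread|
|capture   code|
|any     cherry|
|leaf      bean|
|light      for|
|machine    are|
|bright  memory|
|algorithm line|
|green         |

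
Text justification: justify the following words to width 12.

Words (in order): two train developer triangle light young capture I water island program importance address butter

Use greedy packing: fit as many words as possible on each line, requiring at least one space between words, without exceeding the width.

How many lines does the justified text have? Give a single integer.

Answer: 10

Derivation:
Line 1: ['two', 'train'] (min_width=9, slack=3)
Line 2: ['developer'] (min_width=9, slack=3)
Line 3: ['triangle'] (min_width=8, slack=4)
Line 4: ['light', 'young'] (min_width=11, slack=1)
Line 5: ['capture', 'I'] (min_width=9, slack=3)
Line 6: ['water', 'island'] (min_width=12, slack=0)
Line 7: ['program'] (min_width=7, slack=5)
Line 8: ['importance'] (min_width=10, slack=2)
Line 9: ['address'] (min_width=7, slack=5)
Line 10: ['butter'] (min_width=6, slack=6)
Total lines: 10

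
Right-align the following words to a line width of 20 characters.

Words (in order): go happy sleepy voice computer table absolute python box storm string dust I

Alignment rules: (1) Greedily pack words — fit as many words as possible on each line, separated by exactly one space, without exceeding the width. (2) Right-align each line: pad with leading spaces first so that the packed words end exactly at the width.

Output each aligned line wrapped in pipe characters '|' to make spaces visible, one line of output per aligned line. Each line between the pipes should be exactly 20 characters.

Line 1: ['go', 'happy', 'sleepy'] (min_width=15, slack=5)
Line 2: ['voice', 'computer', 'table'] (min_width=20, slack=0)
Line 3: ['absolute', 'python', 'box'] (min_width=19, slack=1)
Line 4: ['storm', 'string', 'dust', 'I'] (min_width=19, slack=1)

Answer: |     go happy sleepy|
|voice computer table|
| absolute python box|
| storm string dust I|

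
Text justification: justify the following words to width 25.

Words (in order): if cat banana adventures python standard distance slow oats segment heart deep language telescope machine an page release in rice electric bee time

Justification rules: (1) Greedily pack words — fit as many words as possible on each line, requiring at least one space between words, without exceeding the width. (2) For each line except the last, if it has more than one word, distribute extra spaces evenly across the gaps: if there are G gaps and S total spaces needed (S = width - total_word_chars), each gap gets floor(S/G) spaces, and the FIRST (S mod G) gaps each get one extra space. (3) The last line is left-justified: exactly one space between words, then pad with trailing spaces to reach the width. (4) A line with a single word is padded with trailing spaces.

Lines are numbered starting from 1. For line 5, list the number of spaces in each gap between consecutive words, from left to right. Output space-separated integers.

Answer: 2 2 1

Derivation:
Line 1: ['if', 'cat', 'banana', 'adventures'] (min_width=24, slack=1)
Line 2: ['python', 'standard', 'distance'] (min_width=24, slack=1)
Line 3: ['slow', 'oats', 'segment', 'heart'] (min_width=23, slack=2)
Line 4: ['deep', 'language', 'telescope'] (min_width=23, slack=2)
Line 5: ['machine', 'an', 'page', 'release'] (min_width=23, slack=2)
Line 6: ['in', 'rice', 'electric', 'bee', 'time'] (min_width=25, slack=0)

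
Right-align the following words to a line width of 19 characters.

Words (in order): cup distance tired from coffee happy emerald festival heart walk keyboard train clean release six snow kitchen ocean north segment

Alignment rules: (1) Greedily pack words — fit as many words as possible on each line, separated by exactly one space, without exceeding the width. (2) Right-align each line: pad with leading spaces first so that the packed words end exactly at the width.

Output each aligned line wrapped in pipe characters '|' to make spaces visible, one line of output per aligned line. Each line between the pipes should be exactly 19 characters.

Answer: | cup distance tired|
|  from coffee happy|
|   emerald festival|
|heart walk keyboard|
|train clean release|
|   six snow kitchen|
|ocean north segment|

Derivation:
Line 1: ['cup', 'distance', 'tired'] (min_width=18, slack=1)
Line 2: ['from', 'coffee', 'happy'] (min_width=17, slack=2)
Line 3: ['emerald', 'festival'] (min_width=16, slack=3)
Line 4: ['heart', 'walk', 'keyboard'] (min_width=19, slack=0)
Line 5: ['train', 'clean', 'release'] (min_width=19, slack=0)
Line 6: ['six', 'snow', 'kitchen'] (min_width=16, slack=3)
Line 7: ['ocean', 'north', 'segment'] (min_width=19, slack=0)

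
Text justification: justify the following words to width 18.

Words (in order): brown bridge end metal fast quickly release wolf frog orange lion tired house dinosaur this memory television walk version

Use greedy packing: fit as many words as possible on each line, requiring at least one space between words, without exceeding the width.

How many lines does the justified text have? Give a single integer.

Answer: 8

Derivation:
Line 1: ['brown', 'bridge', 'end'] (min_width=16, slack=2)
Line 2: ['metal', 'fast', 'quickly'] (min_width=18, slack=0)
Line 3: ['release', 'wolf', 'frog'] (min_width=17, slack=1)
Line 4: ['orange', 'lion', 'tired'] (min_width=17, slack=1)
Line 5: ['house', 'dinosaur'] (min_width=14, slack=4)
Line 6: ['this', 'memory'] (min_width=11, slack=7)
Line 7: ['television', 'walk'] (min_width=15, slack=3)
Line 8: ['version'] (min_width=7, slack=11)
Total lines: 8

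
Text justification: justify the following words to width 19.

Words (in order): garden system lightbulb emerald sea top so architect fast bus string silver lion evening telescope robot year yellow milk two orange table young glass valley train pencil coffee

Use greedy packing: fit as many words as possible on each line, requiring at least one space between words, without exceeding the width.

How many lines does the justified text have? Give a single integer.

Answer: 11

Derivation:
Line 1: ['garden', 'system'] (min_width=13, slack=6)
Line 2: ['lightbulb', 'emerald'] (min_width=17, slack=2)
Line 3: ['sea', 'top', 'so'] (min_width=10, slack=9)
Line 4: ['architect', 'fast', 'bus'] (min_width=18, slack=1)
Line 5: ['string', 'silver', 'lion'] (min_width=18, slack=1)
Line 6: ['evening', 'telescope'] (min_width=17, slack=2)
Line 7: ['robot', 'year', 'yellow'] (min_width=17, slack=2)
Line 8: ['milk', 'two', 'orange'] (min_width=15, slack=4)
Line 9: ['table', 'young', 'glass'] (min_width=17, slack=2)
Line 10: ['valley', 'train', 'pencil'] (min_width=19, slack=0)
Line 11: ['coffee'] (min_width=6, slack=13)
Total lines: 11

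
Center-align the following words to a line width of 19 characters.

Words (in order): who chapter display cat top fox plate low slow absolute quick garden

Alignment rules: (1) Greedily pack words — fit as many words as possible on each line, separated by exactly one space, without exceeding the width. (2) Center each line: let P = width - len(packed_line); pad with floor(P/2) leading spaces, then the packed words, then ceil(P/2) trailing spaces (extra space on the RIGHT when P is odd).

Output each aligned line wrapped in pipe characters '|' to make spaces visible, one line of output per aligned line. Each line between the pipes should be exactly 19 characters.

Line 1: ['who', 'chapter', 'display'] (min_width=19, slack=0)
Line 2: ['cat', 'top', 'fox', 'plate'] (min_width=17, slack=2)
Line 3: ['low', 'slow', 'absolute'] (min_width=17, slack=2)
Line 4: ['quick', 'garden'] (min_width=12, slack=7)

Answer: |who chapter display|
| cat top fox plate |
| low slow absolute |
|   quick garden    |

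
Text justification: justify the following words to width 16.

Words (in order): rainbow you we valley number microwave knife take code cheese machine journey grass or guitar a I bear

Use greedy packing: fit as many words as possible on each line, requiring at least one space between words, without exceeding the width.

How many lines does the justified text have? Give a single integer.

Line 1: ['rainbow', 'you', 'we'] (min_width=14, slack=2)
Line 2: ['valley', 'number'] (min_width=13, slack=3)
Line 3: ['microwave', 'knife'] (min_width=15, slack=1)
Line 4: ['take', 'code', 'cheese'] (min_width=16, slack=0)
Line 5: ['machine', 'journey'] (min_width=15, slack=1)
Line 6: ['grass', 'or', 'guitar'] (min_width=15, slack=1)
Line 7: ['a', 'I', 'bear'] (min_width=8, slack=8)
Total lines: 7

Answer: 7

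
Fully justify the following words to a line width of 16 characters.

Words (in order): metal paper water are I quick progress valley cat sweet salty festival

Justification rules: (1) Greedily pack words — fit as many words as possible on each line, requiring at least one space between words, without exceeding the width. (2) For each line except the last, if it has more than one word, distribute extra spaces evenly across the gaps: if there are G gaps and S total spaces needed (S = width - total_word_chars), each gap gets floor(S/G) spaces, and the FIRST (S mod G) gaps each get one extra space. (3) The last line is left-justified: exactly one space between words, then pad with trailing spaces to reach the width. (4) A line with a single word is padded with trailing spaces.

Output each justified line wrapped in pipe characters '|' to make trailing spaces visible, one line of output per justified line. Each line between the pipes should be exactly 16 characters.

Line 1: ['metal', 'paper'] (min_width=11, slack=5)
Line 2: ['water', 'are', 'I'] (min_width=11, slack=5)
Line 3: ['quick', 'progress'] (min_width=14, slack=2)
Line 4: ['valley', 'cat', 'sweet'] (min_width=16, slack=0)
Line 5: ['salty', 'festival'] (min_width=14, slack=2)

Answer: |metal      paper|
|water    are   I|
|quick   progress|
|valley cat sweet|
|salty festival  |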